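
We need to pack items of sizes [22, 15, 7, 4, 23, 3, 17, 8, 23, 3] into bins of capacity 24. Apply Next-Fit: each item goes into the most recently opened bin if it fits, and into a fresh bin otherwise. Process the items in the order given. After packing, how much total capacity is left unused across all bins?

67

bin 1: place 22, 2 left
bin 2: place 15, 9 left
bin 2: place 7, 2 left
bin 3: place 4, 20 left
bin 4: place 23, 1 left
bin 5: place 3, 21 left
bin 5: place 17, 4 left
bin 6: place 8, 16 left
bin 7: place 23, 1 left
bin 8: place 3, 21 left
8 bins × 24 = 192; used 125; unused 67.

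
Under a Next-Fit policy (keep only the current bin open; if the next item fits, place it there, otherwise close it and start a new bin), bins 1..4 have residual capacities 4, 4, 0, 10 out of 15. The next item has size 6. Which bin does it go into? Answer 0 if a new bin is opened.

Next-Fit only looks at bin 4, which has 10 free.
6 fits there.

4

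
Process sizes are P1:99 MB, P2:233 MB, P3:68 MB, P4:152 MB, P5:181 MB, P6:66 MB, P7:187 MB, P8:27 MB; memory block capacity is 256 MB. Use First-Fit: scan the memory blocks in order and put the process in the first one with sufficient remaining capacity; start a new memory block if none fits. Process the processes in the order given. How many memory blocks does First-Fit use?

5 memory blocks

P1 (99 MB) → memory block 1 (remaining 157 MB)
P2 (233 MB) → memory block 2 (remaining 23 MB)
P3 (68 MB) → memory block 1 (remaining 89 MB)
P4 (152 MB) → memory block 3 (remaining 104 MB)
P5 (181 MB) → memory block 4 (remaining 75 MB)
P6 (66 MB) → memory block 1 (remaining 23 MB)
P7 (187 MB) → memory block 5 (remaining 69 MB)
P8 (27 MB) → memory block 3 (remaining 77 MB)
Final memory blocks: [99,68,66] [233] [152,27] [181] [187].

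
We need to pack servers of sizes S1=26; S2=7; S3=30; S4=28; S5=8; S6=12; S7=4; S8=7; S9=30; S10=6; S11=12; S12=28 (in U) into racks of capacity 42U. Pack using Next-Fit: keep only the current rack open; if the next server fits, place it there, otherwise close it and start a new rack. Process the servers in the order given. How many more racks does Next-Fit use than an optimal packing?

1

Next-Fit: [26,7] [30] [28,8] [12,4,7] [30,6] [12,28] → 6 racks.
Total size 198U; any packing needs at least ⌈198/42⌉ = 5 racks.
An optimal packing achieves that bound: [30,12] [30,12] [28,8,6] [28,7,7] [26,4] → 5 racks.
Excess: 6 − 5 = 1.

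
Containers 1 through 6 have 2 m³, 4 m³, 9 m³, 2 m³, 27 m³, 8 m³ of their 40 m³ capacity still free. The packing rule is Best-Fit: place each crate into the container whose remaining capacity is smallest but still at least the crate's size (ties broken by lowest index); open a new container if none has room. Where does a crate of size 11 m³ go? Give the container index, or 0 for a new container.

5

Containers with room: container 5 (27 m³).
Tightest fit is container 5 with 27 m³ free.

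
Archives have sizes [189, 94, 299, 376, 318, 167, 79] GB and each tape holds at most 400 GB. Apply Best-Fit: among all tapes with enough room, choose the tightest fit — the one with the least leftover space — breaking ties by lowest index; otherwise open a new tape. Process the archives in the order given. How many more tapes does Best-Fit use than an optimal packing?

Best-Fit: [189,94] [299] [376] [318,79] [167] → 5 tapes.
Total size 1522 GB; any packing needs at least ⌈1522/400⌉ = 4 tapes.
An optimal packing achieves that bound: [376] [318,79] [299,94] [189,167] → 4 tapes.
Excess: 5 − 4 = 1.

1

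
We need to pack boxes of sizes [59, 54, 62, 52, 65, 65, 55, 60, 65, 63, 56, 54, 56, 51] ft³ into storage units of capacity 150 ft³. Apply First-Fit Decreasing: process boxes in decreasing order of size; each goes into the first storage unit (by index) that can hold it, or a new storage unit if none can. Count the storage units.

Sorted descending: 65, 65, 65, 63, 62, 60, 59, 56, 56, 55, 54, 54, 52, 51.
storage unit 1: place 65 ft³, 85 ft³ left
storage unit 1: place 65 ft³, 20 ft³ left
storage unit 2: place 65 ft³, 85 ft³ left
storage unit 2: place 63 ft³, 22 ft³ left
storage unit 3: place 62 ft³, 88 ft³ left
storage unit 3: place 60 ft³, 28 ft³ left
storage unit 4: place 59 ft³, 91 ft³ left
storage unit 4: place 56 ft³, 35 ft³ left
storage unit 5: place 56 ft³, 94 ft³ left
storage unit 5: place 55 ft³, 39 ft³ left
storage unit 6: place 54 ft³, 96 ft³ left
storage unit 6: place 54 ft³, 42 ft³ left
storage unit 7: place 52 ft³, 98 ft³ left
storage unit 7: place 51 ft³, 47 ft³ left

7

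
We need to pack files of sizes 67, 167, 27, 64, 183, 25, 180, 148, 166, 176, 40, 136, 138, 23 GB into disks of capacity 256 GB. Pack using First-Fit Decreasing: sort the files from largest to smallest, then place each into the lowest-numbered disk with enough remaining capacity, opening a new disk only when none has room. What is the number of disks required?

8 disks

Sorted descending: 183, 180, 176, 167, 166, 148, 138, 136, 67, 64, 40, 27, 25, 23.
disk 1: place 183 GB, 73 GB left
disk 2: place 180 GB, 76 GB left
disk 3: place 176 GB, 80 GB left
disk 4: place 167 GB, 89 GB left
disk 5: place 166 GB, 90 GB left
disk 6: place 148 GB, 108 GB left
disk 7: place 138 GB, 118 GB left
disk 8: place 136 GB, 120 GB left
disk 1: place 67 GB, 6 GB left
disk 2: place 64 GB, 12 GB left
disk 3: place 40 GB, 40 GB left
disk 3: place 27 GB, 13 GB left
disk 4: place 25 GB, 64 GB left
disk 4: place 23 GB, 41 GB left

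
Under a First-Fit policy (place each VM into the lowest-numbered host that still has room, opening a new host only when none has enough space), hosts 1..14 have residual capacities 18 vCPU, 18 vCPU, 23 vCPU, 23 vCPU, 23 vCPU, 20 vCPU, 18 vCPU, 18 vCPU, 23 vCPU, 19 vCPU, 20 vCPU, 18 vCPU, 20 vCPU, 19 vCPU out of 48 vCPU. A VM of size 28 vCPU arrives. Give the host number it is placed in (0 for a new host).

0

No host has ≥ 28 vCPU free, so a new host is opened.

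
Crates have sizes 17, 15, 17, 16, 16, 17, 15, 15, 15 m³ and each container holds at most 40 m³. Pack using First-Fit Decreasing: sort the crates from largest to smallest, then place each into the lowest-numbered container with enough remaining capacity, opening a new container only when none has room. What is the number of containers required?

5

Sorted descending: 17, 17, 17, 16, 16, 15, 15, 15, 15.
17 m³ → container 1 (remaining 23 m³)
17 m³ → container 1 (remaining 6 m³)
17 m³ → container 2 (remaining 23 m³)
16 m³ → container 2 (remaining 7 m³)
16 m³ → container 3 (remaining 24 m³)
15 m³ → container 3 (remaining 9 m³)
15 m³ → container 4 (remaining 25 m³)
15 m³ → container 4 (remaining 10 m³)
15 m³ → container 5 (remaining 25 m³)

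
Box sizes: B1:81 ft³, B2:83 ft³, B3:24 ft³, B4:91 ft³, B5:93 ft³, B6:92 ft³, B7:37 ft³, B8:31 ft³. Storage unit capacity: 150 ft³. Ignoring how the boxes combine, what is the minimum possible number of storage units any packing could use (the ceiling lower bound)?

4 storage units

Total size = 81 + 83 + 24 + 91 + 93 + 92 + 37 + 31 = 532 ft³.
⌈532 / 150⌉ = 4.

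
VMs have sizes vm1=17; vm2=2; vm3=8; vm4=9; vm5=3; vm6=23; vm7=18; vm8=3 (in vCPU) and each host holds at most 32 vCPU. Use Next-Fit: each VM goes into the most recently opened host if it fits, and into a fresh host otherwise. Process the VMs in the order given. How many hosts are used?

4

Put vm1 (17 vCPU) in host 1; 15 vCPU remain.
Put vm2 (2 vCPU) in host 1; 13 vCPU remain.
Put vm3 (8 vCPU) in host 1; 5 vCPU remain.
Put vm4 (9 vCPU) in host 2; 23 vCPU remain.
Put vm5 (3 vCPU) in host 2; 20 vCPU remain.
Put vm6 (23 vCPU) in host 3; 9 vCPU remain.
Put vm7 (18 vCPU) in host 4; 14 vCPU remain.
Put vm8 (3 vCPU) in host 4; 11 vCPU remain.
Final hosts: [17,2,8] [9,3] [23] [18,3].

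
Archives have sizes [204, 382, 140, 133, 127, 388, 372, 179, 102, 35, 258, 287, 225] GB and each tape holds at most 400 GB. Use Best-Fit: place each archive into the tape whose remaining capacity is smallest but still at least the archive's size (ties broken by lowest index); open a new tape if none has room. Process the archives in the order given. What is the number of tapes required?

9

204 GB → tape 1 (remaining 196 GB)
382 GB → tape 2 (remaining 18 GB)
140 GB → tape 1 (remaining 56 GB)
133 GB → tape 3 (remaining 267 GB)
127 GB → tape 3 (remaining 140 GB)
388 GB → tape 4 (remaining 12 GB)
372 GB → tape 5 (remaining 28 GB)
179 GB → tape 6 (remaining 221 GB)
102 GB → tape 3 (remaining 38 GB)
35 GB → tape 3 (remaining 3 GB)
258 GB → tape 7 (remaining 142 GB)
287 GB → tape 8 (remaining 113 GB)
225 GB → tape 9 (remaining 175 GB)
Final tapes: [204,140] [382] [133,127,102,35] [388] [372] [179] [258] [287] [225].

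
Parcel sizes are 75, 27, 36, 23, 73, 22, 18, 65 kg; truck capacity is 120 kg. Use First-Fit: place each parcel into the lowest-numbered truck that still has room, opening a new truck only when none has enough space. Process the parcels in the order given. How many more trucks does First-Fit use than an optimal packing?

1

First-Fit: [75,27,18] [36,23,22] [73] [65] → 4 trucks.
Total size 339 kg; any packing needs at least ⌈339/120⌉ = 3 trucks.
An optimal packing achieves that bound: [75,36] [73,27,18] [65,23,22] → 3 trucks.
Excess: 4 − 3 = 1.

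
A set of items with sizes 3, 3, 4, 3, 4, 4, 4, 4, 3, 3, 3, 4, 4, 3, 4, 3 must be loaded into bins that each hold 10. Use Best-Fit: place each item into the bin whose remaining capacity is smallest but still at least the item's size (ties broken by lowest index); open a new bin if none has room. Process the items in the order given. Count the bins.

6

3 → bin 1 (remaining 7)
3 → bin 1 (remaining 4)
4 → bin 1 (remaining 0)
3 → bin 2 (remaining 7)
4 → bin 2 (remaining 3)
4 → bin 3 (remaining 6)
4 → bin 3 (remaining 2)
4 → bin 4 (remaining 6)
3 → bin 2 (remaining 0)
3 → bin 4 (remaining 3)
3 → bin 4 (remaining 0)
4 → bin 5 (remaining 6)
4 → bin 5 (remaining 2)
3 → bin 6 (remaining 7)
4 → bin 6 (remaining 3)
3 → bin 6 (remaining 0)
Final bins: [3,3,4] [3,4,3] [4,4] [4,3,3] [4,4] [3,4,3].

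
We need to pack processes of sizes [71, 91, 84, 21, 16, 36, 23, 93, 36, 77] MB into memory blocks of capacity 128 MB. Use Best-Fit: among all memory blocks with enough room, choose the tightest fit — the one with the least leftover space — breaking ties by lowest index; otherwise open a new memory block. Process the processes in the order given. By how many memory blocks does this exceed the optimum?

Best-Fit: [71,23] [91,21,16] [84,36] [93] [36,77] → 5 memory blocks.
Total size 548 MB; any packing needs at least ⌈548/128⌉ = 5 memory blocks.
So 5 is already optimal.

0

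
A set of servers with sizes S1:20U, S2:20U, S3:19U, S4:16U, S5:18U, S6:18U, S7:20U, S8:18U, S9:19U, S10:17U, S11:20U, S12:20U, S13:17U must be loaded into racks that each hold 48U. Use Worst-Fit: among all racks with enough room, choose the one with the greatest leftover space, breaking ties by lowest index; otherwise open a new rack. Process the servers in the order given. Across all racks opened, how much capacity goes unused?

94

S1 (20U) → rack 1 (remaining 28U)
S2 (20U) → rack 1 (remaining 8U)
S3 (19U) → rack 2 (remaining 29U)
S4 (16U) → rack 2 (remaining 13U)
S5 (18U) → rack 3 (remaining 30U)
S6 (18U) → rack 3 (remaining 12U)
S7 (20U) → rack 4 (remaining 28U)
S8 (18U) → rack 4 (remaining 10U)
S9 (19U) → rack 5 (remaining 29U)
S10 (17U) → rack 5 (remaining 12U)
S11 (20U) → rack 6 (remaining 28U)
S12 (20U) → rack 6 (remaining 8U)
S13 (17U) → rack 7 (remaining 31U)
7 racks × 48U = 336U; used 242U; unused 94U.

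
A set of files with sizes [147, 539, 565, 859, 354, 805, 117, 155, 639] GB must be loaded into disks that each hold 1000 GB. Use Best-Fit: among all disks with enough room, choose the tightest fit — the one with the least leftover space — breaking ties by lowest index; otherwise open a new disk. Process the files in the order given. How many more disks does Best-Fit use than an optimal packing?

0

Best-Fit: [147,539] [565,354] [859,117] [805,155] [639] → 5 disks.
Total size 4180 GB; any packing needs at least ⌈4180/1000⌉ = 5 disks.
So 5 is already optimal.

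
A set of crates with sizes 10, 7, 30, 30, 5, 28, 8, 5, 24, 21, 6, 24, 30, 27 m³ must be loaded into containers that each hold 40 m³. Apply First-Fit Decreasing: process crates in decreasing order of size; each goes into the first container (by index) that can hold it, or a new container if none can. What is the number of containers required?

8

Sorted descending: 30, 30, 30, 28, 27, 24, 24, 21, 10, 8, 7, 6, 5, 5.
Put 30 m³ in container 1; 10 m³ remain.
Put 30 m³ in container 2; 10 m³ remain.
Put 30 m³ in container 3; 10 m³ remain.
Put 28 m³ in container 4; 12 m³ remain.
Put 27 m³ in container 5; 13 m³ remain.
Put 24 m³ in container 6; 16 m³ remain.
Put 24 m³ in container 7; 16 m³ remain.
Put 21 m³ in container 8; 19 m³ remain.
Put 10 m³ in container 1; 0 m³ remain.
Put 8 m³ in container 2; 2 m³ remain.
Put 7 m³ in container 3; 3 m³ remain.
Put 6 m³ in container 4; 6 m³ remain.
Put 5 m³ in container 4; 1 m³ remain.
Put 5 m³ in container 5; 8 m³ remain.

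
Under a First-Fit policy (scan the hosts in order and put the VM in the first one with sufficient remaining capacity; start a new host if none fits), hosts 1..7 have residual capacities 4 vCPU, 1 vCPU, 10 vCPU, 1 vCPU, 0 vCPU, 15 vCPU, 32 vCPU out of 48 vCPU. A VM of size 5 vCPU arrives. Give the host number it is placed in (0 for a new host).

3

Hosts with room: host 3 (10 vCPU), host 6 (15 vCPU), host 7 (32 vCPU).
The first with room is host 3.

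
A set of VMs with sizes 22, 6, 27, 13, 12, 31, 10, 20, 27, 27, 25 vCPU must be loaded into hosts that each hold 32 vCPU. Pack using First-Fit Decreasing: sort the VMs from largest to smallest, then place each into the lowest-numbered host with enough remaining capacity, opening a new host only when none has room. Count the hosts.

Sorted descending: 31, 27, 27, 27, 25, 22, 20, 13, 12, 10, 6.
31 vCPU → host 1 (remaining 1 vCPU)
27 vCPU → host 2 (remaining 5 vCPU)
27 vCPU → host 3 (remaining 5 vCPU)
27 vCPU → host 4 (remaining 5 vCPU)
25 vCPU → host 5 (remaining 7 vCPU)
22 vCPU → host 6 (remaining 10 vCPU)
20 vCPU → host 7 (remaining 12 vCPU)
13 vCPU → host 8 (remaining 19 vCPU)
12 vCPU → host 7 (remaining 0 vCPU)
10 vCPU → host 6 (remaining 0 vCPU)
6 vCPU → host 5 (remaining 1 vCPU)

8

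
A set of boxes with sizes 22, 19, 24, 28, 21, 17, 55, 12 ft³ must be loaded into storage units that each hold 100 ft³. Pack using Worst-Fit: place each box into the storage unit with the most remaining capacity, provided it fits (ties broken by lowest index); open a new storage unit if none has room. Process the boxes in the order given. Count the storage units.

3 storage units

storage unit 1: place 22 ft³, 78 ft³ left
storage unit 1: place 19 ft³, 59 ft³ left
storage unit 1: place 24 ft³, 35 ft³ left
storage unit 1: place 28 ft³, 7 ft³ left
storage unit 2: place 21 ft³, 79 ft³ left
storage unit 2: place 17 ft³, 62 ft³ left
storage unit 2: place 55 ft³, 7 ft³ left
storage unit 3: place 12 ft³, 88 ft³ left
Final storage units: [22,19,24,28] [21,17,55] [12].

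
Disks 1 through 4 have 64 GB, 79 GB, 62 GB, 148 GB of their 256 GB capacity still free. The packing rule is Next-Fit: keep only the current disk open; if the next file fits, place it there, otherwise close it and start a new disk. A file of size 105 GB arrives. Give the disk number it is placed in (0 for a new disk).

4

Next-Fit only looks at disk 4, which has 148 GB free.
105 GB fits there.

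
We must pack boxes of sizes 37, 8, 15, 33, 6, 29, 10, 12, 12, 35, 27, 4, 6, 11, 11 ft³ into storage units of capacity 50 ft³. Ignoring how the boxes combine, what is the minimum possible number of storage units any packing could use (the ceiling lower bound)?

6 storage units

Total size = 37 + 8 + 15 + 33 + 6 + 29 + 10 + 12 + 12 + 35 + 27 + 4 + 6 + 11 + 11 = 256 ft³.
⌈256 / 50⌉ = 6.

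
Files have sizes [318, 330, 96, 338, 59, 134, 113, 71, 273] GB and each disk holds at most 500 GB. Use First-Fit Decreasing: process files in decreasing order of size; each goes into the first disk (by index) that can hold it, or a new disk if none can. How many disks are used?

Sorted descending: 338, 330, 318, 273, 134, 113, 96, 71, 59.
disk 1: place 338 GB, 162 GB left
disk 2: place 330 GB, 170 GB left
disk 3: place 318 GB, 182 GB left
disk 4: place 273 GB, 227 GB left
disk 1: place 134 GB, 28 GB left
disk 2: place 113 GB, 57 GB left
disk 3: place 96 GB, 86 GB left
disk 3: place 71 GB, 15 GB left
disk 4: place 59 GB, 168 GB left
Final disks: [338,134] [330,113] [318,96,71] [273,59].

4 disks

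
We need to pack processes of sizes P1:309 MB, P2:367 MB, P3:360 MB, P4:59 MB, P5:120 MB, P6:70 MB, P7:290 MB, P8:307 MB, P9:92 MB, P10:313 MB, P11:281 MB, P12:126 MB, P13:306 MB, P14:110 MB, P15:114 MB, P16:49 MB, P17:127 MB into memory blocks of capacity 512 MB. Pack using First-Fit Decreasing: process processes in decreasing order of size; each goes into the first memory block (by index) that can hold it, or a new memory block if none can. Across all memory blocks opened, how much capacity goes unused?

696

Sorted descending: 367, 360, 313, 309, 307, 306, 290, 281, 127, 126, 120, 114, 110, 92, 70, 59, 49.
memory block 1: place 367 MB, 145 MB left
memory block 2: place 360 MB, 152 MB left
memory block 3: place 313 MB, 199 MB left
memory block 4: place 309 MB, 203 MB left
memory block 5: place 307 MB, 205 MB left
memory block 6: place 306 MB, 206 MB left
memory block 7: place 290 MB, 222 MB left
memory block 8: place 281 MB, 231 MB left
memory block 1: place 127 MB, 18 MB left
memory block 2: place 126 MB, 26 MB left
memory block 3: place 120 MB, 79 MB left
memory block 4: place 114 MB, 89 MB left
memory block 5: place 110 MB, 95 MB left
memory block 5: place 92 MB, 3 MB left
memory block 3: place 70 MB, 9 MB left
memory block 4: place 59 MB, 30 MB left
memory block 6: place 49 MB, 157 MB left
8 memory blocks × 512 MB = 4096 MB; used 3400 MB; unused 696 MB.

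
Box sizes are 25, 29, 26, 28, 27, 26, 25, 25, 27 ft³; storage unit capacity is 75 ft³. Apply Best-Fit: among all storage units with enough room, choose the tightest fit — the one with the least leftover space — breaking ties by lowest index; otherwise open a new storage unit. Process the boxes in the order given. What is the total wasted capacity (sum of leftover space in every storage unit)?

137

25 ft³ → storage unit 1 (remaining 50 ft³)
29 ft³ → storage unit 1 (remaining 21 ft³)
26 ft³ → storage unit 2 (remaining 49 ft³)
28 ft³ → storage unit 2 (remaining 21 ft³)
27 ft³ → storage unit 3 (remaining 48 ft³)
26 ft³ → storage unit 3 (remaining 22 ft³)
25 ft³ → storage unit 4 (remaining 50 ft³)
25 ft³ → storage unit 4 (remaining 25 ft³)
27 ft³ → storage unit 5 (remaining 48 ft³)
5 storage units × 75 ft³ = 375 ft³; used 238 ft³; unused 137 ft³.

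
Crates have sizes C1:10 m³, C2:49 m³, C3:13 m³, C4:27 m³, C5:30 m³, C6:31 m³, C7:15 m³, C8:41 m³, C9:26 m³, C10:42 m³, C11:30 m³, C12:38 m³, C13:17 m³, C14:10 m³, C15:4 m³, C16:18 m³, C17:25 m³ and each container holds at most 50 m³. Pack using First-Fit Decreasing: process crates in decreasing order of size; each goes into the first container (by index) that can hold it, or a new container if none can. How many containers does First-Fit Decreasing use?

10

Sorted descending: 49, 42, 41, 38, 31, 30, 30, 27, 26, 25, 18, 17, 15, 13, 10, 10, 4.
49 m³ → container 1 (remaining 1 m³)
42 m³ → container 2 (remaining 8 m³)
41 m³ → container 3 (remaining 9 m³)
38 m³ → container 4 (remaining 12 m³)
31 m³ → container 5 (remaining 19 m³)
30 m³ → container 6 (remaining 20 m³)
30 m³ → container 7 (remaining 20 m³)
27 m³ → container 8 (remaining 23 m³)
26 m³ → container 9 (remaining 24 m³)
25 m³ → container 10 (remaining 25 m³)
18 m³ → container 5 (remaining 1 m³)
17 m³ → container 6 (remaining 3 m³)
15 m³ → container 7 (remaining 5 m³)
13 m³ → container 8 (remaining 10 m³)
10 m³ → container 4 (remaining 2 m³)
10 m³ → container 8 (remaining 0 m³)
4 m³ → container 2 (remaining 4 m³)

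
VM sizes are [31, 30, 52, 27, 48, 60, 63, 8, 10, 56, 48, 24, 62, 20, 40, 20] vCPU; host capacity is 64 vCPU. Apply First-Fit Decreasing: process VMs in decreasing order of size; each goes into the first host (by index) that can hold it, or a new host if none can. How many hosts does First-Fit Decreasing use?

Sorted descending: 63, 62, 60, 56, 52, 48, 48, 40, 31, 30, 27, 24, 20, 20, 10, 8.
Put 63 vCPU in host 1; 1 vCPU remain.
Put 62 vCPU in host 2; 2 vCPU remain.
Put 60 vCPU in host 3; 4 vCPU remain.
Put 56 vCPU in host 4; 8 vCPU remain.
Put 52 vCPU in host 5; 12 vCPU remain.
Put 48 vCPU in host 6; 16 vCPU remain.
Put 48 vCPU in host 7; 16 vCPU remain.
Put 40 vCPU in host 8; 24 vCPU remain.
Put 31 vCPU in host 9; 33 vCPU remain.
Put 30 vCPU in host 9; 3 vCPU remain.
Put 27 vCPU in host 10; 37 vCPU remain.
Put 24 vCPU in host 8; 0 vCPU remain.
Put 20 vCPU in host 10; 17 vCPU remain.
Put 20 vCPU in host 11; 44 vCPU remain.
Put 10 vCPU in host 5; 2 vCPU remain.
Put 8 vCPU in host 4; 0 vCPU remain.

11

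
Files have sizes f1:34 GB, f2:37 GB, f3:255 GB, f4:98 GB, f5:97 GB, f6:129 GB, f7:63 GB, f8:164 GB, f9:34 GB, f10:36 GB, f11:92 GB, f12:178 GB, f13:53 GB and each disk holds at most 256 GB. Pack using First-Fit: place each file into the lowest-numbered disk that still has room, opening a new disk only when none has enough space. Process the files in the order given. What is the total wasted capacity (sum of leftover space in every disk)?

f1 (34 GB) → disk 1 (remaining 222 GB)
f2 (37 GB) → disk 1 (remaining 185 GB)
f3 (255 GB) → disk 2 (remaining 1 GB)
f4 (98 GB) → disk 1 (remaining 87 GB)
f5 (97 GB) → disk 3 (remaining 159 GB)
f6 (129 GB) → disk 3 (remaining 30 GB)
f7 (63 GB) → disk 1 (remaining 24 GB)
f8 (164 GB) → disk 4 (remaining 92 GB)
f9 (34 GB) → disk 4 (remaining 58 GB)
f10 (36 GB) → disk 4 (remaining 22 GB)
f11 (92 GB) → disk 5 (remaining 164 GB)
f12 (178 GB) → disk 6 (remaining 78 GB)
f13 (53 GB) → disk 5 (remaining 111 GB)
6 disks × 256 GB = 1536 GB; used 1270 GB; unused 266 GB.

266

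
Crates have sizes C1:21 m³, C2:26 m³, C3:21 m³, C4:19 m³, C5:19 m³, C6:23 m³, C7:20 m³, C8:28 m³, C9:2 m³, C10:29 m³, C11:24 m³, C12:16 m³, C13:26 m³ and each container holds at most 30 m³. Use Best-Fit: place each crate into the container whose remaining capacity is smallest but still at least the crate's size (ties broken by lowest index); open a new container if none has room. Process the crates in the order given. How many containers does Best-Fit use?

12

container 1: place C1 (21 m³), 9 m³ left
container 2: place C2 (26 m³), 4 m³ left
container 3: place C3 (21 m³), 9 m³ left
container 4: place C4 (19 m³), 11 m³ left
container 5: place C5 (19 m³), 11 m³ left
container 6: place C6 (23 m³), 7 m³ left
container 7: place C7 (20 m³), 10 m³ left
container 8: place C8 (28 m³), 2 m³ left
container 8: place C9 (2 m³), 0 m³ left
container 9: place C10 (29 m³), 1 m³ left
container 10: place C11 (24 m³), 6 m³ left
container 11: place C12 (16 m³), 14 m³ left
container 12: place C13 (26 m³), 4 m³ left
Final containers: [21] [26] [21] [19] [19] [23] [20] [28,2] [29] [24] [16] [26].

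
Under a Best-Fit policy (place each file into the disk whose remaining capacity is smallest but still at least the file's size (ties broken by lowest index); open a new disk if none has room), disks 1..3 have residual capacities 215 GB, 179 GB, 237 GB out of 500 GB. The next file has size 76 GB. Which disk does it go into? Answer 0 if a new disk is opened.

Disks with room: disk 1 (215 GB), disk 2 (179 GB), disk 3 (237 GB).
Tightest fit is disk 2 with 179 GB free.

2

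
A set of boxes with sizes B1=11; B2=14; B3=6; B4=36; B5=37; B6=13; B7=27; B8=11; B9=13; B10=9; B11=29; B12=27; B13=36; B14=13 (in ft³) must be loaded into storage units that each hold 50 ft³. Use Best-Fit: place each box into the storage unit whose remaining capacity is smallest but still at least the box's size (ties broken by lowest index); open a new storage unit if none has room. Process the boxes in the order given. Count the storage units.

B1 (11 ft³) → storage unit 1 (remaining 39 ft³)
B2 (14 ft³) → storage unit 1 (remaining 25 ft³)
B3 (6 ft³) → storage unit 1 (remaining 19 ft³)
B4 (36 ft³) → storage unit 2 (remaining 14 ft³)
B5 (37 ft³) → storage unit 3 (remaining 13 ft³)
B6 (13 ft³) → storage unit 3 (remaining 0 ft³)
B7 (27 ft³) → storage unit 4 (remaining 23 ft³)
B8 (11 ft³) → storage unit 2 (remaining 3 ft³)
B9 (13 ft³) → storage unit 1 (remaining 6 ft³)
B10 (9 ft³) → storage unit 4 (remaining 14 ft³)
B11 (29 ft³) → storage unit 5 (remaining 21 ft³)
B12 (27 ft³) → storage unit 6 (remaining 23 ft³)
B13 (36 ft³) → storage unit 7 (remaining 14 ft³)
B14 (13 ft³) → storage unit 4 (remaining 1 ft³)
Final storage units: [11,14,6,13] [36,11] [37,13] [27,9,13] [29] [27] [36].

7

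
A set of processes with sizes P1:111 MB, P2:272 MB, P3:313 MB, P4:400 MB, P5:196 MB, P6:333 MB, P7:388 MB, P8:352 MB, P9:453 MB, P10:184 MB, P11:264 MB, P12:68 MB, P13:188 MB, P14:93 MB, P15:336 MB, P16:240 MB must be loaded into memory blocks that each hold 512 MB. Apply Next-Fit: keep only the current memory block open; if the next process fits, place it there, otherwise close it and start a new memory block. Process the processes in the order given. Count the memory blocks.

P1 (111 MB) → memory block 1 (remaining 401 MB)
P2 (272 MB) → memory block 1 (remaining 129 MB)
P3 (313 MB) → memory block 2 (remaining 199 MB)
P4 (400 MB) → memory block 3 (remaining 112 MB)
P5 (196 MB) → memory block 4 (remaining 316 MB)
P6 (333 MB) → memory block 5 (remaining 179 MB)
P7 (388 MB) → memory block 6 (remaining 124 MB)
P8 (352 MB) → memory block 7 (remaining 160 MB)
P9 (453 MB) → memory block 8 (remaining 59 MB)
P10 (184 MB) → memory block 9 (remaining 328 MB)
P11 (264 MB) → memory block 9 (remaining 64 MB)
P12 (68 MB) → memory block 10 (remaining 444 MB)
P13 (188 MB) → memory block 10 (remaining 256 MB)
P14 (93 MB) → memory block 10 (remaining 163 MB)
P15 (336 MB) → memory block 11 (remaining 176 MB)
P16 (240 MB) → memory block 12 (remaining 272 MB)
Final memory blocks: [111,272] [313] [400] [196] [333] [388] [352] [453] [184,264] [68,188,93] [336] [240].

12 memory blocks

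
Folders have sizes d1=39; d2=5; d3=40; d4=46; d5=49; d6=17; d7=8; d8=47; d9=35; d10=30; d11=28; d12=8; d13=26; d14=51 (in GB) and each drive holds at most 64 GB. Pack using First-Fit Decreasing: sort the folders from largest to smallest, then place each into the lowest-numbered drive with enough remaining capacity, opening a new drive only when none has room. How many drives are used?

Sorted descending: 51, 49, 47, 46, 40, 39, 35, 30, 28, 26, 17, 8, 8, 5.
drive 1: place 51 GB, 13 GB left
drive 2: place 49 GB, 15 GB left
drive 3: place 47 GB, 17 GB left
drive 4: place 46 GB, 18 GB left
drive 5: place 40 GB, 24 GB left
drive 6: place 39 GB, 25 GB left
drive 7: place 35 GB, 29 GB left
drive 8: place 30 GB, 34 GB left
drive 7: place 28 GB, 1 GB left
drive 8: place 26 GB, 8 GB left
drive 3: place 17 GB, 0 GB left
drive 1: place 8 GB, 5 GB left
drive 2: place 8 GB, 7 GB left
drive 1: place 5 GB, 0 GB left

8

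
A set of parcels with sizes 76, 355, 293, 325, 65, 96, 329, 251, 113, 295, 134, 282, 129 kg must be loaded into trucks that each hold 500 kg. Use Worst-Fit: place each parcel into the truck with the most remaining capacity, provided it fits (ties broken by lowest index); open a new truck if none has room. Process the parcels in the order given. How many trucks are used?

76 kg → truck 1 (remaining 424 kg)
355 kg → truck 1 (remaining 69 kg)
293 kg → truck 2 (remaining 207 kg)
325 kg → truck 3 (remaining 175 kg)
65 kg → truck 2 (remaining 142 kg)
96 kg → truck 3 (remaining 79 kg)
329 kg → truck 4 (remaining 171 kg)
251 kg → truck 5 (remaining 249 kg)
113 kg → truck 5 (remaining 136 kg)
295 kg → truck 6 (remaining 205 kg)
134 kg → truck 6 (remaining 71 kg)
282 kg → truck 7 (remaining 218 kg)
129 kg → truck 7 (remaining 89 kg)

7 trucks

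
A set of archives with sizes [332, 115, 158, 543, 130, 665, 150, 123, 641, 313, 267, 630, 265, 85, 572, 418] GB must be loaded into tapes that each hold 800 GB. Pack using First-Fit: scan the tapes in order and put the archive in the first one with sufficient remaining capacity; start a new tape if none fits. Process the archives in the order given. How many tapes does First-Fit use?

8

Put 332 GB in tape 1; 468 GB remain.
Put 115 GB in tape 1; 353 GB remain.
Put 158 GB in tape 1; 195 GB remain.
Put 543 GB in tape 2; 257 GB remain.
Put 130 GB in tape 1; 65 GB remain.
Put 665 GB in tape 3; 135 GB remain.
Put 150 GB in tape 2; 107 GB remain.
Put 123 GB in tape 3; 12 GB remain.
Put 641 GB in tape 4; 159 GB remain.
Put 313 GB in tape 5; 487 GB remain.
Put 267 GB in tape 5; 220 GB remain.
Put 630 GB in tape 6; 170 GB remain.
Put 265 GB in tape 7; 535 GB remain.
Put 85 GB in tape 2; 22 GB remain.
Put 572 GB in tape 8; 228 GB remain.
Put 418 GB in tape 7; 117 GB remain.
Final tapes: [332,115,158,130] [543,150,85] [665,123] [641] [313,267] [630] [265,418] [572].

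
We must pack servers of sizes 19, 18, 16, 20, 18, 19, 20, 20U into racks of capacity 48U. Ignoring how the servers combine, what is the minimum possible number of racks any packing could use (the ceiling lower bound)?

4

Total size = 19 + 18 + 16 + 20 + 18 + 19 + 20 + 20 = 150U.
⌈150 / 48⌉ = 4.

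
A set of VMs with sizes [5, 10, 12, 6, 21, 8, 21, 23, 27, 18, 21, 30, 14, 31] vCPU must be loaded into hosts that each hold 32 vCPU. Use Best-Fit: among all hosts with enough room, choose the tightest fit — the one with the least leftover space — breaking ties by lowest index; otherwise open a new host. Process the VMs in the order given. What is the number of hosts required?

9

host 1: place 5 vCPU, 27 vCPU left
host 1: place 10 vCPU, 17 vCPU left
host 1: place 12 vCPU, 5 vCPU left
host 2: place 6 vCPU, 26 vCPU left
host 2: place 21 vCPU, 5 vCPU left
host 3: place 8 vCPU, 24 vCPU left
host 3: place 21 vCPU, 3 vCPU left
host 4: place 23 vCPU, 9 vCPU left
host 5: place 27 vCPU, 5 vCPU left
host 6: place 18 vCPU, 14 vCPU left
host 7: place 21 vCPU, 11 vCPU left
host 8: place 30 vCPU, 2 vCPU left
host 6: place 14 vCPU, 0 vCPU left
host 9: place 31 vCPU, 1 vCPU left
Final hosts: [5,10,12] [6,21] [8,21] [23] [27] [18,14] [21] [30] [31].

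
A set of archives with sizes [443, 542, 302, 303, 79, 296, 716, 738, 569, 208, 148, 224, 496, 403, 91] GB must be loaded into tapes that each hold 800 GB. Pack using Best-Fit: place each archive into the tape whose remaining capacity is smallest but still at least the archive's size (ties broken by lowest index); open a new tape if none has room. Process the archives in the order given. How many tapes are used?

443 GB → tape 1 (remaining 357 GB)
542 GB → tape 2 (remaining 258 GB)
302 GB → tape 1 (remaining 55 GB)
303 GB → tape 3 (remaining 497 GB)
79 GB → tape 2 (remaining 179 GB)
296 GB → tape 3 (remaining 201 GB)
716 GB → tape 4 (remaining 84 GB)
738 GB → tape 5 (remaining 62 GB)
569 GB → tape 6 (remaining 231 GB)
208 GB → tape 6 (remaining 23 GB)
148 GB → tape 2 (remaining 31 GB)
224 GB → tape 7 (remaining 576 GB)
496 GB → tape 7 (remaining 80 GB)
403 GB → tape 8 (remaining 397 GB)
91 GB → tape 3 (remaining 110 GB)

8 tapes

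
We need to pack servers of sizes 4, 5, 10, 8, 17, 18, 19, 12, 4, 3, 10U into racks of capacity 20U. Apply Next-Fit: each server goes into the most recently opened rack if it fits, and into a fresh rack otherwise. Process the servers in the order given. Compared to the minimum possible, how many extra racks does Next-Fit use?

Next-Fit: [4,5,10] [8] [17] [18] [19] [12,4,3] [10] → 7 racks.
Total size 110U; any packing needs at least ⌈110/20⌉ = 6 racks.
An optimal packing achieves that bound: [19] [18] [17,3] [12,8] [10,10] [5,4,4] → 6 racks.
Excess: 7 − 6 = 1.

1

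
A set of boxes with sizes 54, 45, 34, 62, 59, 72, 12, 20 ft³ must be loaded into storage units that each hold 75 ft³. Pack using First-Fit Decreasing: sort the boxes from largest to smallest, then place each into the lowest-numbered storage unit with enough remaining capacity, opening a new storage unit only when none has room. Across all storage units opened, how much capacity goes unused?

92

Sorted descending: 72, 62, 59, 54, 45, 34, 20, 12.
72 ft³ → storage unit 1 (remaining 3 ft³)
62 ft³ → storage unit 2 (remaining 13 ft³)
59 ft³ → storage unit 3 (remaining 16 ft³)
54 ft³ → storage unit 4 (remaining 21 ft³)
45 ft³ → storage unit 5 (remaining 30 ft³)
34 ft³ → storage unit 6 (remaining 41 ft³)
20 ft³ → storage unit 4 (remaining 1 ft³)
12 ft³ → storage unit 2 (remaining 1 ft³)
6 storage units × 75 ft³ = 450 ft³; used 358 ft³; unused 92 ft³.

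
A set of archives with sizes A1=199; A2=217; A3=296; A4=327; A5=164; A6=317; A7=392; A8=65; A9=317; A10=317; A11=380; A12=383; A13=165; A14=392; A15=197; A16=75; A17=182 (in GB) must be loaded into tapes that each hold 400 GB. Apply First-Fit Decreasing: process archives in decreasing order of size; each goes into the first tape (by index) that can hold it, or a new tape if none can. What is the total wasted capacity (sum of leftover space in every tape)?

415

Sorted descending: 392, 392, 383, 380, 327, 317, 317, 317, 296, 217, 199, 197, 182, 165, 164, 75, 65.
Put 392 GB in tape 1; 8 GB remain.
Put 392 GB in tape 2; 8 GB remain.
Put 383 GB in tape 3; 17 GB remain.
Put 380 GB in tape 4; 20 GB remain.
Put 327 GB in tape 5; 73 GB remain.
Put 317 GB in tape 6; 83 GB remain.
Put 317 GB in tape 7; 83 GB remain.
Put 317 GB in tape 8; 83 GB remain.
Put 296 GB in tape 9; 104 GB remain.
Put 217 GB in tape 10; 183 GB remain.
Put 199 GB in tape 11; 201 GB remain.
Put 197 GB in tape 11; 4 GB remain.
Put 182 GB in tape 10; 1 GB remain.
Put 165 GB in tape 12; 235 GB remain.
Put 164 GB in tape 12; 71 GB remain.
Put 75 GB in tape 6; 8 GB remain.
Put 65 GB in tape 5; 8 GB remain.
12 tapes × 400 GB = 4800 GB; used 4385 GB; unused 415 GB.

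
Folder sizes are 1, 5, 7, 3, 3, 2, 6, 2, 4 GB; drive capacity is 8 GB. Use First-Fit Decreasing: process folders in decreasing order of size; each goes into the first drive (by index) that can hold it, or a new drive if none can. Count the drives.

Sorted descending: 7, 6, 5, 4, 3, 3, 2, 2, 1.
7 GB → drive 1 (remaining 1 GB)
6 GB → drive 2 (remaining 2 GB)
5 GB → drive 3 (remaining 3 GB)
4 GB → drive 4 (remaining 4 GB)
3 GB → drive 3 (remaining 0 GB)
3 GB → drive 4 (remaining 1 GB)
2 GB → drive 2 (remaining 0 GB)
2 GB → drive 5 (remaining 6 GB)
1 GB → drive 1 (remaining 0 GB)

5 drives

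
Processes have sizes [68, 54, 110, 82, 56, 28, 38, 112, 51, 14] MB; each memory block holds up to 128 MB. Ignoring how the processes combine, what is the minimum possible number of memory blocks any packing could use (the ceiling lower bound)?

Total size = 68 + 54 + 110 + 82 + 56 + 28 + 38 + 112 + 51 + 14 = 613 MB.
⌈613 / 128⌉ = 5.

5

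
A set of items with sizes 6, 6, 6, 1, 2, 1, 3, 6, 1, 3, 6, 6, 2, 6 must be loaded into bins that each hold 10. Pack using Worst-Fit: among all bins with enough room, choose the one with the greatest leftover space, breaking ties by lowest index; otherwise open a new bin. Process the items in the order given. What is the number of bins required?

Put 6 in bin 1; 4 remain.
Put 6 in bin 2; 4 remain.
Put 6 in bin 3; 4 remain.
Put 1 in bin 1; 3 remain.
Put 2 in bin 2; 2 remain.
Put 1 in bin 3; 3 remain.
Put 3 in bin 1; 0 remain.
Put 6 in bin 4; 4 remain.
Put 1 in bin 4; 3 remain.
Put 3 in bin 3; 0 remain.
Put 6 in bin 5; 4 remain.
Put 6 in bin 6; 4 remain.
Put 2 in bin 5; 2 remain.
Put 6 in bin 7; 4 remain.

7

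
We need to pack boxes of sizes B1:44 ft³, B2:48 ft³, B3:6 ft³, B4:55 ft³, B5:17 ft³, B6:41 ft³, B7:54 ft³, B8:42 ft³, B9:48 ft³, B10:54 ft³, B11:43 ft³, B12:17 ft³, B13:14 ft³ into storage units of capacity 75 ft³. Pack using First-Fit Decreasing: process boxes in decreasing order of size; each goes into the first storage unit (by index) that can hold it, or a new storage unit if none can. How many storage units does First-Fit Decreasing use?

9

Sorted descending: 55, 54, 54, 48, 48, 44, 43, 42, 41, 17, 17, 14, 6.
storage unit 1: place 55 ft³, 20 ft³ left
storage unit 2: place 54 ft³, 21 ft³ left
storage unit 3: place 54 ft³, 21 ft³ left
storage unit 4: place 48 ft³, 27 ft³ left
storage unit 5: place 48 ft³, 27 ft³ left
storage unit 6: place 44 ft³, 31 ft³ left
storage unit 7: place 43 ft³, 32 ft³ left
storage unit 8: place 42 ft³, 33 ft³ left
storage unit 9: place 41 ft³, 34 ft³ left
storage unit 1: place 17 ft³, 3 ft³ left
storage unit 2: place 17 ft³, 4 ft³ left
storage unit 3: place 14 ft³, 7 ft³ left
storage unit 3: place 6 ft³, 1 ft³ left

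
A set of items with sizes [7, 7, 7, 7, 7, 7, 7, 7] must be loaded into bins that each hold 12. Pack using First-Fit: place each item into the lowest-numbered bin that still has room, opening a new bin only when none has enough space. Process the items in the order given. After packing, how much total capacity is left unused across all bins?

7 → bin 1 (remaining 5)
7 → bin 2 (remaining 5)
7 → bin 3 (remaining 5)
7 → bin 4 (remaining 5)
7 → bin 5 (remaining 5)
7 → bin 6 (remaining 5)
7 → bin 7 (remaining 5)
7 → bin 8 (remaining 5)
8 bins × 12 = 96; used 56; unused 40.

40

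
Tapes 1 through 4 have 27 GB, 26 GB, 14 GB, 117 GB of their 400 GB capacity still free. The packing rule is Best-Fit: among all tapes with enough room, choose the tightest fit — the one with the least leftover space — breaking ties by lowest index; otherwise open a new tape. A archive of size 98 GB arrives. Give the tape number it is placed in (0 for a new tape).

4

Tapes with room: tape 4 (117 GB).
Tightest fit is tape 4 with 117 GB free.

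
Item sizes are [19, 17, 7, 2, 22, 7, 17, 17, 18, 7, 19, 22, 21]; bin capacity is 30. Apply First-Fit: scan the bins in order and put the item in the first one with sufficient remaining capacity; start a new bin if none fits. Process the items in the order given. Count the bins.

9

bin 1: place 19, 11 left
bin 2: place 17, 13 left
bin 1: place 7, 4 left
bin 1: place 2, 2 left
bin 3: place 22, 8 left
bin 2: place 7, 6 left
bin 4: place 17, 13 left
bin 5: place 17, 13 left
bin 6: place 18, 12 left
bin 3: place 7, 1 left
bin 7: place 19, 11 left
bin 8: place 22, 8 left
bin 9: place 21, 9 left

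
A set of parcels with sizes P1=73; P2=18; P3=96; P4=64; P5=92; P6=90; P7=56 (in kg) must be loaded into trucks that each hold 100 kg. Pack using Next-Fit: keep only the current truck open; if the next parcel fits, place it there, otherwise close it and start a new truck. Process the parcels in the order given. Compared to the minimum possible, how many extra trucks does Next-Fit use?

Next-Fit: [73,18] [96] [64] [92] [90] [56] → 6 trucks.
6 parcels exceed 50 kg (half the capacity), and no two of those can share a truck, so at least 6 trucks are needed.
So 6 is already optimal.

0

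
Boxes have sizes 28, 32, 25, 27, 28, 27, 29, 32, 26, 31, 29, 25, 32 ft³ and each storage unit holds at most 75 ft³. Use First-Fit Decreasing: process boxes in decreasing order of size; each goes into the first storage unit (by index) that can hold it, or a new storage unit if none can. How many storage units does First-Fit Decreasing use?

7 storage units

Sorted descending: 32, 32, 32, 31, 29, 29, 28, 28, 27, 27, 26, 25, 25.
storage unit 1: place 32 ft³, 43 ft³ left
storage unit 1: place 32 ft³, 11 ft³ left
storage unit 2: place 32 ft³, 43 ft³ left
storage unit 2: place 31 ft³, 12 ft³ left
storage unit 3: place 29 ft³, 46 ft³ left
storage unit 3: place 29 ft³, 17 ft³ left
storage unit 4: place 28 ft³, 47 ft³ left
storage unit 4: place 28 ft³, 19 ft³ left
storage unit 5: place 27 ft³, 48 ft³ left
storage unit 5: place 27 ft³, 21 ft³ left
storage unit 6: place 26 ft³, 49 ft³ left
storage unit 6: place 25 ft³, 24 ft³ left
storage unit 7: place 25 ft³, 50 ft³ left
Final storage units: [32,32] [32,31] [29,29] [28,28] [27,27] [26,25] [25].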